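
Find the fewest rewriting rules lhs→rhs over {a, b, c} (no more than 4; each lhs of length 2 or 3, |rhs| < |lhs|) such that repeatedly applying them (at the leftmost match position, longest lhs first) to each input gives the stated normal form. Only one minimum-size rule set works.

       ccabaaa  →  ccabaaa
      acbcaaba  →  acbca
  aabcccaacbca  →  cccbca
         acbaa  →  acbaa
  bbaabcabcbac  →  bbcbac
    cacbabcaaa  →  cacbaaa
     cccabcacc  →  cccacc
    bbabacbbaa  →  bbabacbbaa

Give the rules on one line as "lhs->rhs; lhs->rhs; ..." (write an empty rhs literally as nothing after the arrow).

  | ccabaaa
  | acbcaaba => acbca
  | aabcccaacbca => cccaacbca => cccbca
  | acbaa

aab->; aac->; abc->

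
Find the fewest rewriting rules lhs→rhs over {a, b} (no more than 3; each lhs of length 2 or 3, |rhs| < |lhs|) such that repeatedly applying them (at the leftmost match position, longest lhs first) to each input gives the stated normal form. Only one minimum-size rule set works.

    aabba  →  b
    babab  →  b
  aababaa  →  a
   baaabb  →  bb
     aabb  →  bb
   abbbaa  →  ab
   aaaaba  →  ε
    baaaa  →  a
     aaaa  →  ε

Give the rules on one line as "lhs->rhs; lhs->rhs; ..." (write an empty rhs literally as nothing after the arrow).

aa->; ba->

  | aabba => bba => b
  | babab => bab => b
  | aababaa => babaa => baa => a
  | baaabb => aabb => bb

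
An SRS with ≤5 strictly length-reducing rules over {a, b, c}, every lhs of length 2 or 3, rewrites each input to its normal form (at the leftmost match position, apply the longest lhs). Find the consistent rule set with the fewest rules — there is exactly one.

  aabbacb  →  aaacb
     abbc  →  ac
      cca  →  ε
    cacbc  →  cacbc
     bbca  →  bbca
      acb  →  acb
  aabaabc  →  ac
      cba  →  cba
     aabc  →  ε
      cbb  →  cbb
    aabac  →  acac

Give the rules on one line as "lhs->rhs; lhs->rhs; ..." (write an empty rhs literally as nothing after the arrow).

  | aabbacb => aaacb
  | abbc => ac
  | cca => ε
  | cacbc

ab->c; abb->a; acc->; cca->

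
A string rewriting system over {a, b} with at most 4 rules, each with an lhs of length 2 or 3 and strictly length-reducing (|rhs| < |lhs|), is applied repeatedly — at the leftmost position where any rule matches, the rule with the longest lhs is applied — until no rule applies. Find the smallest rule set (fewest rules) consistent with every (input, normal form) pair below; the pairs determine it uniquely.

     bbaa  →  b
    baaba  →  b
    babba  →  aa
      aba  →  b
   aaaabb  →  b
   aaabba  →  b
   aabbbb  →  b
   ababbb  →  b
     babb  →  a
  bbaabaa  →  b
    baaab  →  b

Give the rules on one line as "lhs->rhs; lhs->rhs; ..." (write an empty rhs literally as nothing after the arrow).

  | bbaa => baa => ba => b
  | baaba => baba => bba => ba => b
  | babba => bbba => aa
  | aba => ba => b

ab->b; ba->b; bb->b; bbb->a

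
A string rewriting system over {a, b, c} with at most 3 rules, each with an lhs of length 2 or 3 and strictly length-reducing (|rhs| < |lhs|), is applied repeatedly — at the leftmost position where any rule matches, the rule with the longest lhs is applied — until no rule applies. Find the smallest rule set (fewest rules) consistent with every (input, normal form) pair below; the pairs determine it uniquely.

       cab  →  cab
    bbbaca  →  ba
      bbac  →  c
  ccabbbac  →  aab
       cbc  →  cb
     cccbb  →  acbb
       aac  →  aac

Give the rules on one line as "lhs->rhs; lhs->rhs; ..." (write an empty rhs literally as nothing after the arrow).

bba->; bc->b; cc->a

  | cab
  | bbbaca => bca => ba
  | bbac => c
  | ccabbbac => aabbbac => aabc => aab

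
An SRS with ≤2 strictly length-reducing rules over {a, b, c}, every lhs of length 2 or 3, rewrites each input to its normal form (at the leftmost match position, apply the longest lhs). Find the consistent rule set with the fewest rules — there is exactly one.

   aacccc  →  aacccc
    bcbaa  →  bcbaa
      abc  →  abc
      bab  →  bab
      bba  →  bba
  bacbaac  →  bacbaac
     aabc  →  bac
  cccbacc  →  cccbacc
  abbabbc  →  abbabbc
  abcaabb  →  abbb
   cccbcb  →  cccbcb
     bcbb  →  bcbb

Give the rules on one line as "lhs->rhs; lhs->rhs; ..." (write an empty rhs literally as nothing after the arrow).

aab->ba; caa->

  | aacccc
  | bcbaa
  | abc
  | bab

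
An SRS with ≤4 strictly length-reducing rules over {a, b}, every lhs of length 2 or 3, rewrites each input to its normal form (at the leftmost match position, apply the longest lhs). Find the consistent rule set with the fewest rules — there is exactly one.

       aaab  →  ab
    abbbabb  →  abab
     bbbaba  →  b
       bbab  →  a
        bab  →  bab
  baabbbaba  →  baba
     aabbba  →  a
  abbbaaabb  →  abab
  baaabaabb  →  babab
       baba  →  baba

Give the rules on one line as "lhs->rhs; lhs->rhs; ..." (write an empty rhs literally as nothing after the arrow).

  | aaab => ab
  | abbbabb => abaabb => abab
  | bbbaba => baaba => baa => b
  | bbab => aab => a

aa->; aab->a; bba->aa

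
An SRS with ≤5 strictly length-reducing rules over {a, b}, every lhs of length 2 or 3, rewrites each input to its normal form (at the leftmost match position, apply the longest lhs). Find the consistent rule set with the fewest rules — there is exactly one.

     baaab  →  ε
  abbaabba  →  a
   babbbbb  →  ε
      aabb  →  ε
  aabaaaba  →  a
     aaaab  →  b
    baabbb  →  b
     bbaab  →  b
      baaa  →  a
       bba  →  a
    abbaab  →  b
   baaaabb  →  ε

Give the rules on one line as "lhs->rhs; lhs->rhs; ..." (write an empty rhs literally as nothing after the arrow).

aa->; ab->; ba->a; bb->

  | baaab => aaab => ab => ε
  | abbaabba => baabba => aabba => bba => a
  | babbbbb => abbbbb => bbbb => bb => ε
  | aabb => bb => ε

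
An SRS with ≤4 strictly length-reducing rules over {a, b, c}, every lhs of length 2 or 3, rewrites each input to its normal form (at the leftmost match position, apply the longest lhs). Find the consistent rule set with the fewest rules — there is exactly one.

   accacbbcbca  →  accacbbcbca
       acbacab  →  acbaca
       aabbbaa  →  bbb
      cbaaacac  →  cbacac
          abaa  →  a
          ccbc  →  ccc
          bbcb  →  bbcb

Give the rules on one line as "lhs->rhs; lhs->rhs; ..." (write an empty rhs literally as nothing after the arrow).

  | accacbbcbca
  | acbacab => acbaca
  | aabbbaa => bbbaa => bbb
  | cbaaacac => cbacac

aa->; ab->a; ccb->cc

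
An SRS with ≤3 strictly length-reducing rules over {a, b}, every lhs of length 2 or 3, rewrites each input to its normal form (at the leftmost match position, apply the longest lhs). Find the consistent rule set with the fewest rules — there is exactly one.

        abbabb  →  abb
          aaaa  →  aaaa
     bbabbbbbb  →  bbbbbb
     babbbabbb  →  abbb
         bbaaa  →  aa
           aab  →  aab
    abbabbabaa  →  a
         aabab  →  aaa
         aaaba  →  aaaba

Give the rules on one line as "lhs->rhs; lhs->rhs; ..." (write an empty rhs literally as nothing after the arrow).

baa->; bab->a; bba->

  | abbabb => abb
  | aaaa
  | bbabbbbbb => bbbbbb
  | babbbabbb => abbabbb => abbb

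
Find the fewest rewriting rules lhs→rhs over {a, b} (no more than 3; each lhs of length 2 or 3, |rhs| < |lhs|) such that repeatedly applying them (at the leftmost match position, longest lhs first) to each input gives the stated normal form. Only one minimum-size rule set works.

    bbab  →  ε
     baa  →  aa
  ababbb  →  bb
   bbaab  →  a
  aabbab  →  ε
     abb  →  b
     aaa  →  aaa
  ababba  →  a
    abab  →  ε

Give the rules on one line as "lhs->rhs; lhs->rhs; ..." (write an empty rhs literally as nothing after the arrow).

  | bbab => bab => ab => ε
  | baa => aa
  | ababbb => abbb => bb
  | bbaab => baab => aab => a

ab->; ba->a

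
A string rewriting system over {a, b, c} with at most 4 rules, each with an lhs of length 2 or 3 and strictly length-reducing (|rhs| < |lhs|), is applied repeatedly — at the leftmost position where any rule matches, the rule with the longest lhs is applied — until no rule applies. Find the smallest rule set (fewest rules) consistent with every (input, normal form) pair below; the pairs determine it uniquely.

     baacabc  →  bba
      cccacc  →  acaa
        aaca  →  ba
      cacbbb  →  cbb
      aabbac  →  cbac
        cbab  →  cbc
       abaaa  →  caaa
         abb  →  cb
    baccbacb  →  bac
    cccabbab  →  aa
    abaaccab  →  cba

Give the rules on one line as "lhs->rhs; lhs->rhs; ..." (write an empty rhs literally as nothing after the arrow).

  | baacabc => bbabc => bbcc => bba
  | cccacc => acacc => acaa
  | aaca => ba
  | cacbbb => ccbbb => abbb => cbb

aac->b; ab->c; acb->cb; cc->a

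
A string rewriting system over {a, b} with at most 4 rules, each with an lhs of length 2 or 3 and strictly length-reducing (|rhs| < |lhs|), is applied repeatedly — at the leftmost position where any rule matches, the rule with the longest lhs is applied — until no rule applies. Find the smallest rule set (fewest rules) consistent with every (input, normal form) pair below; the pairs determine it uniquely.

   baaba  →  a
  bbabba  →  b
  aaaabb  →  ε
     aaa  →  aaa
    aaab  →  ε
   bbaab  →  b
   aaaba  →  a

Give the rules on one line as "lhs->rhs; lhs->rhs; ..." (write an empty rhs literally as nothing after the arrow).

aab->b; ab->; ba->b; bb->

  | baaba => baba => bba => a
  | bbabba => abba => ba => b
  | aaaabb => aabb => bb => ε
  | aaa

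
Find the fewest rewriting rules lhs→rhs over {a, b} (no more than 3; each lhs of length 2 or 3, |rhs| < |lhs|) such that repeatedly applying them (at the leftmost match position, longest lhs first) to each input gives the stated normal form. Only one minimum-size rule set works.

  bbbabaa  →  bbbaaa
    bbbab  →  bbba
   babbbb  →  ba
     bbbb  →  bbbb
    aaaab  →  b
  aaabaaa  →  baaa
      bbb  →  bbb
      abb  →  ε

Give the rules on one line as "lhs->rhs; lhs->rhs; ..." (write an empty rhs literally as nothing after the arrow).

  | bbbabaa => bbbaaa
  | bbbab => bbba
  | babbbb => babbb => babb => bab => ba
  | bbbb

ab->b; abb->; bab->ba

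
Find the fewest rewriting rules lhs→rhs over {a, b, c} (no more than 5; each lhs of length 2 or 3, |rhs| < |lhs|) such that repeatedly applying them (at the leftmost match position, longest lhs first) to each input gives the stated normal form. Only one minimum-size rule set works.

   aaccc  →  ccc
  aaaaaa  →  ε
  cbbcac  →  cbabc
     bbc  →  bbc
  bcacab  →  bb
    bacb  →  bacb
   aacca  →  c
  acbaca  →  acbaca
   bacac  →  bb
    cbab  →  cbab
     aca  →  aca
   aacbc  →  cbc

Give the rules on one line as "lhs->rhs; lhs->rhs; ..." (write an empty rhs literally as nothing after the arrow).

aa->; bca->ab; cac->ab; cca->c

  | aaccc => ccc
  | aaaaaa => aaaa => aa => ε
  | cbbcac => cbabc
  | bbc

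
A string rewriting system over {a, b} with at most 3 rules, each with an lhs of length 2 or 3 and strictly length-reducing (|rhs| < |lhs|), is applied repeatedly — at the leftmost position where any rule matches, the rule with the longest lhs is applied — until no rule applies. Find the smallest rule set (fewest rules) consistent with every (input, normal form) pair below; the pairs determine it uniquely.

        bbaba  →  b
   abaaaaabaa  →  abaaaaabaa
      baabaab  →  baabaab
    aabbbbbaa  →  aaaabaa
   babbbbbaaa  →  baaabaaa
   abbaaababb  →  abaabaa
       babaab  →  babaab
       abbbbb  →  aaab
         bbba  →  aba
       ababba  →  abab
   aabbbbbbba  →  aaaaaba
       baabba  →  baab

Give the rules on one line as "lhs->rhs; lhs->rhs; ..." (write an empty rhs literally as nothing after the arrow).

bb->a; bba->b

  | bbaba => bba => b
  | abaaaaabaa
  | baabaab
  | aabbbbbaa => aaabbbaa => aaaabaa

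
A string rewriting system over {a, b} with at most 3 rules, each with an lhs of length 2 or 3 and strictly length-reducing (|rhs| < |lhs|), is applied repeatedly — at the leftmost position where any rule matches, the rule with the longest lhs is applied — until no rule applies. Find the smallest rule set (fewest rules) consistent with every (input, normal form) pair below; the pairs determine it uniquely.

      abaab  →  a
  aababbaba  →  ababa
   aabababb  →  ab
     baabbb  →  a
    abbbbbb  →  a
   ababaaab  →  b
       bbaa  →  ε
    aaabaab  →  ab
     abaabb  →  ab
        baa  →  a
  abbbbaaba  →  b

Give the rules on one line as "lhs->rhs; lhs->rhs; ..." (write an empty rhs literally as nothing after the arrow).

  | abaab => abbb => aab => bb => a
  | aababbaba => bbabbaba => aabbaba => bbbaba => ababa
  | aabababb => bbababb => aababb => bbabb => aabb => bbb => ab
  | baabbb => bbbbb => abbb => aab => bb => a

aa->b; aaa->; bb->a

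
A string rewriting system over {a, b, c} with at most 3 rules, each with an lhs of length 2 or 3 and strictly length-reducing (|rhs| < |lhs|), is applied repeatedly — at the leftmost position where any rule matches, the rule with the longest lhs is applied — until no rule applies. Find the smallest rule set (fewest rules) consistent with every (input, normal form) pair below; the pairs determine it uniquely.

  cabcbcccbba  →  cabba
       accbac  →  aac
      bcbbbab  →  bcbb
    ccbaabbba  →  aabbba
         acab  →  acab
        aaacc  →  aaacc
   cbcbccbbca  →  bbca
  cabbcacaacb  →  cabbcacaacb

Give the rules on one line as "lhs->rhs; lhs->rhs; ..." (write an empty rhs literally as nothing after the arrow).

bab->; cbc->; ccb->

  | cabcbcccbba => cabccbba => cabba
  | accbac => aac
  | bcbbbab => bcbb
  | ccbaabbba => aabbba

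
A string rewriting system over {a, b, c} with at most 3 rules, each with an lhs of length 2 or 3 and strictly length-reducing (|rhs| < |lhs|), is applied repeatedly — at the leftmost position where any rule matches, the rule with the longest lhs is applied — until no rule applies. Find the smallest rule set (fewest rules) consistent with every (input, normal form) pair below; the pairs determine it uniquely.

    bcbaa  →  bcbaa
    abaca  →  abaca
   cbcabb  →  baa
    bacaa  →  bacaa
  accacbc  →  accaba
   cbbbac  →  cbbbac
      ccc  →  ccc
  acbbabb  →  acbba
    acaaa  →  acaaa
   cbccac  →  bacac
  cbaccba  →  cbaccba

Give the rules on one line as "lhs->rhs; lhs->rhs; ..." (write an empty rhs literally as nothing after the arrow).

abb->a; cbc->ba

  | bcbaa
  | abaca
  | cbcabb => baabb => baa
  | bacaa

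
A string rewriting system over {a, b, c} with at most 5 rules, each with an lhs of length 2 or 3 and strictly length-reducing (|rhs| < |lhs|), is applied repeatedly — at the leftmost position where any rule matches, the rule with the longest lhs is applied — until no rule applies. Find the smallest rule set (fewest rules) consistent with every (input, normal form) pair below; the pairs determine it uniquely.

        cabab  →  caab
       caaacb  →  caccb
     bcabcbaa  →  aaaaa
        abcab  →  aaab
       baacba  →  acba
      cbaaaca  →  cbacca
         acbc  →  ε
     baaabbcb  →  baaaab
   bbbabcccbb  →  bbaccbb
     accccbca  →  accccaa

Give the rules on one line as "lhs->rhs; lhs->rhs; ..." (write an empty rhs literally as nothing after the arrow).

aac->cc; aba->aa; aca->; bc->a

  | cabab => caab
  | caaacb => caccb
  | bcabcbaa => aabcbaa => aaabaa => aaaaa
  | abcab => aaab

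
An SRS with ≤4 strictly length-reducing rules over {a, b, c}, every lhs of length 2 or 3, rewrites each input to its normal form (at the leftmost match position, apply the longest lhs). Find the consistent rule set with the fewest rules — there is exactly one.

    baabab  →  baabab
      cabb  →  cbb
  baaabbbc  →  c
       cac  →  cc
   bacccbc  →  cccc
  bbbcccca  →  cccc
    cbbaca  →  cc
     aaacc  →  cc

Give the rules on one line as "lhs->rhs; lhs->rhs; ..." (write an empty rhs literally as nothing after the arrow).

  | baabab
  | cabb => cbb
  | baaabbbc => baaabbc => baaabc => baaac => baac => bac => bc => c
  | cac => cc

ac->c; bc->c; ca->c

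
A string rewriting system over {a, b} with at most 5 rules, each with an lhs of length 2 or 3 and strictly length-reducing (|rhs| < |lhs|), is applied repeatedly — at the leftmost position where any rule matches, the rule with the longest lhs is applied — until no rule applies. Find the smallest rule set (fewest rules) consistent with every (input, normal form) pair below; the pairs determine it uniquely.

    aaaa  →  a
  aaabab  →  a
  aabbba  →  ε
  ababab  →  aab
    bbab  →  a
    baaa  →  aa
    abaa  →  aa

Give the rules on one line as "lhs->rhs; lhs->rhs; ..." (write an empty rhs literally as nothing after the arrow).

  | aaaa => a
  | aaabab => bab => ba => a
  | aabbba => aabba => aaba => aaa => ε
  | ababab => abaab => aab

aaa->; ba->a; baa->a; bab->ba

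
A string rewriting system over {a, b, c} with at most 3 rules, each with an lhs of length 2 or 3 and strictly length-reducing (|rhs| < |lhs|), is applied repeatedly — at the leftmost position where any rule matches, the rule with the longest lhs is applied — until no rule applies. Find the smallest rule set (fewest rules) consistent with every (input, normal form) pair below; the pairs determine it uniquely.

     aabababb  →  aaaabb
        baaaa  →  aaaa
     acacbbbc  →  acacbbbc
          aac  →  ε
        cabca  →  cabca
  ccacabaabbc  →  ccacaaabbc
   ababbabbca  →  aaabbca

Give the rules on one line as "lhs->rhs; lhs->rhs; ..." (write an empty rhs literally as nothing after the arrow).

aac->; ba->a

  | aabababb => aaababb => aaaabb
  | baaaa => aaaa
  | acacbbbc
  | aac => ε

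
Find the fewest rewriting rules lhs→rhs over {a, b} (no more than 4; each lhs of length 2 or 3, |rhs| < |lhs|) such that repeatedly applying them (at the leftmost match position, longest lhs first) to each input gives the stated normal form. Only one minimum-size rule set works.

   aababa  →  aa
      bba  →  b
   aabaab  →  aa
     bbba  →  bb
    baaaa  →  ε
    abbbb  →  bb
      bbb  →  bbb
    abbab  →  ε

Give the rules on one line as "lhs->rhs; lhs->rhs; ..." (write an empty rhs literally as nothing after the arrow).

  | aababa => aaba => aa
  | bba => b
  | aabaab => aaab => aa
  | bbba => bb

ab->; abb->; ba->; baa->ba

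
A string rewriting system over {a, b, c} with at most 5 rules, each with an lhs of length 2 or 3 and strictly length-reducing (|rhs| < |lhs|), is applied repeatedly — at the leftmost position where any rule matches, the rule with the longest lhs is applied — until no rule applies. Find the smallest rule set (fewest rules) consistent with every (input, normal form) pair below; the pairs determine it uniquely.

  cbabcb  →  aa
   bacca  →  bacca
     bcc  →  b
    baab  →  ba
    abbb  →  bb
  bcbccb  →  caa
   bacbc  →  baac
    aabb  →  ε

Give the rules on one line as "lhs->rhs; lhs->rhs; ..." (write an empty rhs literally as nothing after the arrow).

  | cbabcb => aabcb => acb => aa
  | bacca
  | bcc => bc => b
  | baab => ba

ab->; bbc->ca; bc->b; cb->a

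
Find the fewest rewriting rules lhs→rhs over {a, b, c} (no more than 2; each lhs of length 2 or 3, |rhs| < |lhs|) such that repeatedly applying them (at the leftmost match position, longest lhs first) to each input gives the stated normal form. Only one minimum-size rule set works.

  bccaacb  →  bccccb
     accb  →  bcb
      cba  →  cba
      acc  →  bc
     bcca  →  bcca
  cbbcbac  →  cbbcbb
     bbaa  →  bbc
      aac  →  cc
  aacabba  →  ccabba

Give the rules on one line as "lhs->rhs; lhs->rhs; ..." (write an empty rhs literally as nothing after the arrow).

  | bccaacb => bccccb
  | accb => bcb
  | cba
  | acc => bc

aa->c; ac->b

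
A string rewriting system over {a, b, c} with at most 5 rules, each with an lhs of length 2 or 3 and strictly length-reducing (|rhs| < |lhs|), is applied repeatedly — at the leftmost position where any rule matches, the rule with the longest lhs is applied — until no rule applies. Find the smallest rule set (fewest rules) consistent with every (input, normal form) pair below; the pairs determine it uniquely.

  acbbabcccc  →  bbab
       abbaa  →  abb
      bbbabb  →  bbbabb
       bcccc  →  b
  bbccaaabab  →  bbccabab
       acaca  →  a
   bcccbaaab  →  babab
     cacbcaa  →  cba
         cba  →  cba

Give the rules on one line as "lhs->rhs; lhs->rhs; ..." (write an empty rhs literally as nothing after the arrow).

  | acbbabcccc => bbabcccc => bbabac => bbab
  | abbaa => abb
  | bbbabb
  | bcccc => bac => b

aa->; ac->; bca->b; ccc->a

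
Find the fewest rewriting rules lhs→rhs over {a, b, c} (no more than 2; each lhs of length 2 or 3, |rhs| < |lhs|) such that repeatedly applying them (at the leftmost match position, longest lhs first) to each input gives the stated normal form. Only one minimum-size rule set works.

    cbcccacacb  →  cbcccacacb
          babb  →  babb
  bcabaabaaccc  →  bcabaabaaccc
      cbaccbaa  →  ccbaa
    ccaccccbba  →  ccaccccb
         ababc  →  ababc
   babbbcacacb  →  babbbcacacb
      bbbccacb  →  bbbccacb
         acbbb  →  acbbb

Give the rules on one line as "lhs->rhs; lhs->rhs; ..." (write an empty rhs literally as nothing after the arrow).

  | cbcccacacb
  | babb
  | bcabaabaaccc
  | cbaccbaa => ccbaa

bac->; bba->b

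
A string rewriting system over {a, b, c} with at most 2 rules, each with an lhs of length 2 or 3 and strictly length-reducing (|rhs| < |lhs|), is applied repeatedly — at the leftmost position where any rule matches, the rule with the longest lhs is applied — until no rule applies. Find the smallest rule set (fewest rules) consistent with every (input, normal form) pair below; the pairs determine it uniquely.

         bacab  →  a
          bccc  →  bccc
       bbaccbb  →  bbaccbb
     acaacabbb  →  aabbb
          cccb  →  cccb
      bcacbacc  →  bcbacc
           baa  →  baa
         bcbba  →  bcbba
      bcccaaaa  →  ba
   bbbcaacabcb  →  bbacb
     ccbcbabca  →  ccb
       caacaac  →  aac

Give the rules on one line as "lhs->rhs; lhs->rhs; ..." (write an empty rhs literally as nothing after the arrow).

bab->a; ca->

  | bacab => bab => a
  | bccc
  | bbaccbb
  | acaacabbb => aacabbb => aabbb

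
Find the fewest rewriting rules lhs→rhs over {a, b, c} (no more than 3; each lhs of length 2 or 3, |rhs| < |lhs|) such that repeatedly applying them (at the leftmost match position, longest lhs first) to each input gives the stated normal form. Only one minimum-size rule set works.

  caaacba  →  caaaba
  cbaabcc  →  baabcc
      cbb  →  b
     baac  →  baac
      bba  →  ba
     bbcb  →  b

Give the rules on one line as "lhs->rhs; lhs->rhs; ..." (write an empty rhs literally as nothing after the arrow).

bb->b; cb->b

  | caaacba => caaaba
  | cbaabcc => baabcc
  | cbb => bb => b
  | baac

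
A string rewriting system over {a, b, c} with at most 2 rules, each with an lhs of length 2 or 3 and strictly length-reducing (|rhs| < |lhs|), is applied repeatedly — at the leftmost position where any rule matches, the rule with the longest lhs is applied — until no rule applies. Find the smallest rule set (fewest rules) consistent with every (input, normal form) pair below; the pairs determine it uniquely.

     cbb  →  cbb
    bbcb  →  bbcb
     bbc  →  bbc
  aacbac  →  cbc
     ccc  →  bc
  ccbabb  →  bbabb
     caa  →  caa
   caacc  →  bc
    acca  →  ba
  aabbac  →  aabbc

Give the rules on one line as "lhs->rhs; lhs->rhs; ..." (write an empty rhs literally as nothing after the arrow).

ac->c; cc->b

  | cbb
  | bbcb
  | bbc
  | aacbac => acbac => cbac => cbc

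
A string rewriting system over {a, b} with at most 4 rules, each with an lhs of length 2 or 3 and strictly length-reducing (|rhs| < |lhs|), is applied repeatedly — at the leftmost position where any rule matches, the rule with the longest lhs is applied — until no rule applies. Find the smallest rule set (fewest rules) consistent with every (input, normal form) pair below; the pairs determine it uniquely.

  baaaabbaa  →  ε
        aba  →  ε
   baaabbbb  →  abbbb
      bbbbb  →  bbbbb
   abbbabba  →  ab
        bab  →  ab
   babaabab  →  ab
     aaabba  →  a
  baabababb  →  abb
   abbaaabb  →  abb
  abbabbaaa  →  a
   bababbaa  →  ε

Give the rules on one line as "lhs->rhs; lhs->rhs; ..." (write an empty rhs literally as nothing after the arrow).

  | baaaabbaa => aaaabbaa => aabbaa => abbaa => aa => ε
  | aba => aa => ε
  | baaabbbb => aaabbbb => abbbb
  | bbbbb

aa->; aab->ab; ba->a; bba->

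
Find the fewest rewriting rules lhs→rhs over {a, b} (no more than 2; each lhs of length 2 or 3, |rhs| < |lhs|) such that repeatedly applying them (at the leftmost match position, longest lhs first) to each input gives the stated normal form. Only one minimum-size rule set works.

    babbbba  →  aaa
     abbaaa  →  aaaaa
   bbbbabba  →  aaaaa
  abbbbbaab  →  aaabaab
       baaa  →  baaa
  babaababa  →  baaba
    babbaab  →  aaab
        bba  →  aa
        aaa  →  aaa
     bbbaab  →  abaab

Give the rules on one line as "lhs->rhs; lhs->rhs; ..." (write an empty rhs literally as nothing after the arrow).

  | babbbba => bbbba => abba => aaa
  | abbaaa => aaaaa
  | bbbbabba => abbabba => aaabba => aaaaa
  | abbbbbaab => aabbbaab => aaabaab

bab->b; bb->a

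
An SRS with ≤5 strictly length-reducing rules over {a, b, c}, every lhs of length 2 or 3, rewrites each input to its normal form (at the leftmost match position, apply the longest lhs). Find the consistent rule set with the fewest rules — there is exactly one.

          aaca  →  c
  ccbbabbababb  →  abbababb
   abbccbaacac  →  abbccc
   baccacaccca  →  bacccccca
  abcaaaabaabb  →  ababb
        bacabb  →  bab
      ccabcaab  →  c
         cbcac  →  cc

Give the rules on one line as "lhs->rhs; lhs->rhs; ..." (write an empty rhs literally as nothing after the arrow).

  | aaca => aca => c
  | ccbbabbababb => cababbababb => abbababb
  | abbccbaacac => abbcaaacac => abbcaacac => abbcacac => abbccc
  | baccacaccca => bacccccca

aa->a; aca->c; cab->; cb->a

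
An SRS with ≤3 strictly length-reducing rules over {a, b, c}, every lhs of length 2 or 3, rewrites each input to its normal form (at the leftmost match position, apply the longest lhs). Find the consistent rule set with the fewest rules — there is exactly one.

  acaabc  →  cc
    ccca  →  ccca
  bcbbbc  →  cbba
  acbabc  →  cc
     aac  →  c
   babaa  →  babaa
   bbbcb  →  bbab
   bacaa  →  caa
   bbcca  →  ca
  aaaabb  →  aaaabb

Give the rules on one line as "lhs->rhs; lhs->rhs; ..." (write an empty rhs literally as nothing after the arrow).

  | acaabc => caabc => caac => cac => cc
  | ccca
  | bcbbbc => cbbbc => cbba
  | acbabc => cbabc => cbac => cbc => cc

ac->c; bbc->ba; bc->c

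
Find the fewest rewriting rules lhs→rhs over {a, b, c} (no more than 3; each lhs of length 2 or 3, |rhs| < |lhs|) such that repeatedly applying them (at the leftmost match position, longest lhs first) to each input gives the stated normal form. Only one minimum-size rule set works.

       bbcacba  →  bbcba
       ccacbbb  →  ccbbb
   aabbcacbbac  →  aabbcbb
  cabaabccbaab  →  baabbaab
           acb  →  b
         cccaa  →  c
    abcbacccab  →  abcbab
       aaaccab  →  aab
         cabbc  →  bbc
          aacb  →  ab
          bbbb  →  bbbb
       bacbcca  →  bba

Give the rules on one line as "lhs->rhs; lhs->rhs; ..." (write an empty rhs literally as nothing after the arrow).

ac->; bcc->b; ca->

  | bbcacba => bbcba
  | ccacbbb => ccbbb
  | aabbcacbbac => aabbcbbac => aabbcbb
  | cabaabccbaab => baabccbaab => baabbaab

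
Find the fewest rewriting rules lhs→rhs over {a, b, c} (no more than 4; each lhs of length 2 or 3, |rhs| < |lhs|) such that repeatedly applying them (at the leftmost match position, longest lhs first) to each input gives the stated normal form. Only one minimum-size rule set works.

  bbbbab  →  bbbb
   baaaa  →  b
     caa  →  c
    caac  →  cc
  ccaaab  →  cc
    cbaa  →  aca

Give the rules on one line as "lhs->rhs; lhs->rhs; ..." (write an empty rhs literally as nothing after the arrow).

  | bbbbab => bbbb
  | baaaa => baa => b
  | caa => c
  | caac => cc

aa->; ab->; cba->ac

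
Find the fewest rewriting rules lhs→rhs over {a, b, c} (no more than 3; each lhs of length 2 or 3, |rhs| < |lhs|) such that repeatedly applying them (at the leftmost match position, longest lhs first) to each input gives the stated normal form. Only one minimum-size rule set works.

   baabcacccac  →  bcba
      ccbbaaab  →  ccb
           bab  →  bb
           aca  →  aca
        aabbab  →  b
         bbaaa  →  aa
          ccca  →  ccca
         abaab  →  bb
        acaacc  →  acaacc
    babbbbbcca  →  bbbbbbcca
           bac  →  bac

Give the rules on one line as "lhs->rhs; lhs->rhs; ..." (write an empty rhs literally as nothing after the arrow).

  | baabcacccac => babcacccac => bbcacccac => bbbaccac => bccac => bcba
  | ccbbaaab => ccaab => ccab => ccb
  | bab => bb
  | aca

ab->b; bba->; cac->ba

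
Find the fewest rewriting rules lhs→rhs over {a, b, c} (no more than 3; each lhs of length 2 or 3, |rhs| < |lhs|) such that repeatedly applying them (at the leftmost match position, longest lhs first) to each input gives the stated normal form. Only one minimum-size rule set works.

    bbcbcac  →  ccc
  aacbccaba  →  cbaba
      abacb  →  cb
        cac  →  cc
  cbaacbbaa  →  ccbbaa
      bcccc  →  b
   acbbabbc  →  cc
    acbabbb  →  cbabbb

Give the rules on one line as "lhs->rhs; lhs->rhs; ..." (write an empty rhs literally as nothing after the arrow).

  | bbcbcac => bcbcac => cbcac => ccac => ccc
  | aacbccaba => acbccaba => cbccaba => cbaba
  | abacb => abcb => acb => cb
  | cac => cc

ac->c; bc->c; bcc->b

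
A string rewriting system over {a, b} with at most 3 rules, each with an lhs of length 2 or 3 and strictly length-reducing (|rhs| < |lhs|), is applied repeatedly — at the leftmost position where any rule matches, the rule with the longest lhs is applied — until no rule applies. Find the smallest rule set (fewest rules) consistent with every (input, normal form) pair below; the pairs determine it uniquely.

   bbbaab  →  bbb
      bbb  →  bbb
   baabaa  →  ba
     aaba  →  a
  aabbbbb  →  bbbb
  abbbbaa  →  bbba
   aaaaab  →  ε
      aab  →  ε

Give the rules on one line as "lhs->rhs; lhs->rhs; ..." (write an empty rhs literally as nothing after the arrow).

aa->a; ab->

  | bbbaab => bbbab => bbb
  | bbb
  | baabaa => babaa => baa => ba
  | aaba => aba => a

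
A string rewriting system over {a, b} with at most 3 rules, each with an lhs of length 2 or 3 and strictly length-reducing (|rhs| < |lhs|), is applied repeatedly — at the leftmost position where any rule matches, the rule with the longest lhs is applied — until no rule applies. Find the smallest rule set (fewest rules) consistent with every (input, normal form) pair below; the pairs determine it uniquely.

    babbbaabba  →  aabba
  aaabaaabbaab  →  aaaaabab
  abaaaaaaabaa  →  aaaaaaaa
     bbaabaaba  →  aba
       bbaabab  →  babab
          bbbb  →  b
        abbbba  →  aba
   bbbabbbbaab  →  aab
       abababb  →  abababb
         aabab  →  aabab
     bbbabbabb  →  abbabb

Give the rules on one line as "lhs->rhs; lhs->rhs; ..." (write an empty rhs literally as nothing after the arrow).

  | babbbaabba => baaabba => aabba
  | aaabaaabbaab => aaaaabbaab => aaaaabab
  | abaaaaaaabaa => aaaaaaabaa => aaaaaaaa
  | bbaabaaba => babaaba => baaba => aba

baa->a; bbb->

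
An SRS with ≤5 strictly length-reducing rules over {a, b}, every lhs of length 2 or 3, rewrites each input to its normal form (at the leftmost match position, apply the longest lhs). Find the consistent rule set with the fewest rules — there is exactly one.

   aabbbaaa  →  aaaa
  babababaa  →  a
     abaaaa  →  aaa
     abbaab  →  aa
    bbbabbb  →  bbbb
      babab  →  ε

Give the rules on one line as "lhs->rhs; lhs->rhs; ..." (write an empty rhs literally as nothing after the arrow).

  | aabbbaaa => bbaaa => aaaa
  | babababaa => bbababaa => aababaa => abaa => a
  | abaaaa => aaa
  | abbaab => aaaab => aa

aab->; aba->; ba->b; bba->aa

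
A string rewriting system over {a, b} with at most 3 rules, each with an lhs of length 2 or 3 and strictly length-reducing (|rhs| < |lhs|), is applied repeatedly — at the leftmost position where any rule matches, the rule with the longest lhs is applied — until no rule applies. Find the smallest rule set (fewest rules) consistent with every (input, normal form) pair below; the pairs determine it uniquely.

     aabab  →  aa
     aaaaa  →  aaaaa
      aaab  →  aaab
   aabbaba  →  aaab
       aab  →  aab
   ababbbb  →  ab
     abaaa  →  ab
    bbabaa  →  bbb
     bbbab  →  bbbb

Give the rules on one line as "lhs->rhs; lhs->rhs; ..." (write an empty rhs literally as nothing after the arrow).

  | aabab => aabb => aa
  | aaaaa
  | aaab
  | aabbaba => aaaba => aaab

abb->a; ba->b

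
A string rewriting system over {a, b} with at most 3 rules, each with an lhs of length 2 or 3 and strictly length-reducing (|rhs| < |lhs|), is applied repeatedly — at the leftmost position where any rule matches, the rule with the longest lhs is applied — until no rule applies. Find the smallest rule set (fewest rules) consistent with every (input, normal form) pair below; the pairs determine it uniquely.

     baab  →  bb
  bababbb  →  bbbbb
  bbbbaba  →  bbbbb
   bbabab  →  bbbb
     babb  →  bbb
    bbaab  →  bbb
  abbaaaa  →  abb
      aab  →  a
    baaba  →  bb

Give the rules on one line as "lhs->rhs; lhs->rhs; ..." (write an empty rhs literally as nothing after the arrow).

  | baab => bab => bb
  | bababbb => bbabbb => bbbbb
  | bbbbaba => bbbbba => bbbbb
  | bbabab => bbbab => bbbb

aab->a; ba->b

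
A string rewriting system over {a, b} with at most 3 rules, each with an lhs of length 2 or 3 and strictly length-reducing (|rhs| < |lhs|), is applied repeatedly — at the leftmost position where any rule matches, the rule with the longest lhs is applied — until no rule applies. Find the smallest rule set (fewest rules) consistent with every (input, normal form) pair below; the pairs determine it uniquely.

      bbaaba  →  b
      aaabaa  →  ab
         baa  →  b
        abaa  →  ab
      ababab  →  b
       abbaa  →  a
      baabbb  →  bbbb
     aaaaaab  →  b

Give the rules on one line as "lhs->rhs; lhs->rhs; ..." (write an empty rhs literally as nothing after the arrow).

  | bbaaba => aaba => ba => b
  | aaabaa => abaa => aba => ab
  | baa => ba => b
  | abaa => aba => ab

aa->; ba->b; bba->a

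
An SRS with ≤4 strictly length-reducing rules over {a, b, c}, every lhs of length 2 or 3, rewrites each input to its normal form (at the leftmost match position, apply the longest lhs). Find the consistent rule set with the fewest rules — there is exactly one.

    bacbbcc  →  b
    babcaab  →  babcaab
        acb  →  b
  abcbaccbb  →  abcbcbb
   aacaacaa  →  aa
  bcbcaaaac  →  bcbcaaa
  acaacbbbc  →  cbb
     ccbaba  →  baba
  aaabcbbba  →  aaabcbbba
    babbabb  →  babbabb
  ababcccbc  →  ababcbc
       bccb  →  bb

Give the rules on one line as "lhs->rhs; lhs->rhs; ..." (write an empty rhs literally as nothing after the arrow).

ac->; aca->c; bbc->b; cc->

  | bacbbcc => bbbcc => bbc => b
  | babcaab
  | acb => b
  | abcbaccbb => abcbcbb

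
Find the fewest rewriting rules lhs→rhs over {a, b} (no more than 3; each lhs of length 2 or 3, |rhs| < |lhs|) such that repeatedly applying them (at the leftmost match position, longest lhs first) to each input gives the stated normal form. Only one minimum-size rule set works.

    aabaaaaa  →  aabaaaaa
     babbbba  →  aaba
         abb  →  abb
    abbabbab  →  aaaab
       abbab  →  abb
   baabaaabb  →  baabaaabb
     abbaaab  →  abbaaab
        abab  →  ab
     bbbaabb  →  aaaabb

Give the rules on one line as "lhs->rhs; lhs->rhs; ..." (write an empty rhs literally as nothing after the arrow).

bab->b; bbb->aa

  | aabaaaaa
  | babbbba => bbbba => aaba
  | abb
  | abbabbab => abbbab => aaaab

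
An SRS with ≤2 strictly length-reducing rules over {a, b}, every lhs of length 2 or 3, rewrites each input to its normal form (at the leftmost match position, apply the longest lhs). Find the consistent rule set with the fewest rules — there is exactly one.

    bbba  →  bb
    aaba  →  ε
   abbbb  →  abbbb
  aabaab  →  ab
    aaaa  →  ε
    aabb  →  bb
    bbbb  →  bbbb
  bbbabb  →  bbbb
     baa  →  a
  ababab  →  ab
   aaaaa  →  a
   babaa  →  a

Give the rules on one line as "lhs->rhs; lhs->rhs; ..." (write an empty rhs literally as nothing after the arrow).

  | bbba => bb
  | aaba => ba => ε
  | abbbb
  | aabaab => baab => ab

aa->; ba->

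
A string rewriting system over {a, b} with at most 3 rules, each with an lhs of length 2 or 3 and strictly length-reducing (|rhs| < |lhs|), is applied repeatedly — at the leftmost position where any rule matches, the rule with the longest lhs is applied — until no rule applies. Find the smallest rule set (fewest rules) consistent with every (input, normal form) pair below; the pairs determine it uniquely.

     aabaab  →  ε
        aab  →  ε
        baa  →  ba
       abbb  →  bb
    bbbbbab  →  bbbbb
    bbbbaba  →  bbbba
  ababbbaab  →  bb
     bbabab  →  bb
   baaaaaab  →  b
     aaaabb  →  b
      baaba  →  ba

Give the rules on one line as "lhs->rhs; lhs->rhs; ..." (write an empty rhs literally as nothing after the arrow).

aa->a; ab->

  | aabaab => abaab => aab => ab => ε
  | aab => ab => ε
  | baa => ba
  | abbb => bb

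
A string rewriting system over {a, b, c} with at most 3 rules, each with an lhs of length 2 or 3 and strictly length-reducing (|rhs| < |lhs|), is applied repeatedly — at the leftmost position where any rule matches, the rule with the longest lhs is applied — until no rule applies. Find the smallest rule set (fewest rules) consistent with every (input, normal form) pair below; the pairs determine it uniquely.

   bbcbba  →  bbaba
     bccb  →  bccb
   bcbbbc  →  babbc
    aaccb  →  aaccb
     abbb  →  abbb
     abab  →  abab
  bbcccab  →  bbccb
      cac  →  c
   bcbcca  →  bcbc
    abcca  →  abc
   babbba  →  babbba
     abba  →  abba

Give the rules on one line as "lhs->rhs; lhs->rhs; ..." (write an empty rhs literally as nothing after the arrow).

ca->; cbb->ab

  | bbcbba => bbaba
  | bccb
  | bcbbbc => babbc
  | aaccb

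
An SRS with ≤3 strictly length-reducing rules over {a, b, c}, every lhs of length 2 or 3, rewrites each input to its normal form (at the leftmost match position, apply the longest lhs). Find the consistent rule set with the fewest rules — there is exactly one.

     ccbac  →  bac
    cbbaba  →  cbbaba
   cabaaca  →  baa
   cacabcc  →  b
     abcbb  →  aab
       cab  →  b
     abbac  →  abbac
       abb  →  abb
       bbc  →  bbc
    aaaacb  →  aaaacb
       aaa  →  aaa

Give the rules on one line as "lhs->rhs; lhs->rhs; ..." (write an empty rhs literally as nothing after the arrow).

  | ccbac => bac
  | cbbaba
  | cabaaca => baaca => baa
  | cacabcc => cabcc => bcc => b

bcb->a; ca->; cc->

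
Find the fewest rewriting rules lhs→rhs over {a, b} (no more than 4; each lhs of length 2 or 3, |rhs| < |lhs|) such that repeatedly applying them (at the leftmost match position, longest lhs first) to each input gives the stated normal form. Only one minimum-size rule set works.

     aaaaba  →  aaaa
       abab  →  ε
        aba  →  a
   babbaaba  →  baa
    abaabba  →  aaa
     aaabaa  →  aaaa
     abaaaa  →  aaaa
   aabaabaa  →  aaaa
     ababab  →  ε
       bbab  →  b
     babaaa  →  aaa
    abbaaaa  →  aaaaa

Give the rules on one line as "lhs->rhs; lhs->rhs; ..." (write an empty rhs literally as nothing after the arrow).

ab->; abb->a; bab->

  | aaaaba => aaaa
  | abab => ab => ε
  | aba => a
  | babbaaba => baaba => baa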